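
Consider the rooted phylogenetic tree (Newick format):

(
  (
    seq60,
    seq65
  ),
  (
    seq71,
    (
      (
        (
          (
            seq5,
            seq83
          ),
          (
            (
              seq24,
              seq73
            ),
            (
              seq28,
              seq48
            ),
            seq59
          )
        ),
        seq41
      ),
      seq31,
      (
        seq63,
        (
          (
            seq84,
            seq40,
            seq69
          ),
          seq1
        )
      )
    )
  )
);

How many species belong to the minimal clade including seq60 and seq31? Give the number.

The MRCA of seq60 and seq31 is the root, so the clade is the entire tree.
That clade contains 17 terminal taxa: seq1, seq24, seq28, seq31, seq40, seq41, seq48, seq5, seq59, seq60, seq63, seq65, seq69, seq71, seq73, seq83, seq84.

17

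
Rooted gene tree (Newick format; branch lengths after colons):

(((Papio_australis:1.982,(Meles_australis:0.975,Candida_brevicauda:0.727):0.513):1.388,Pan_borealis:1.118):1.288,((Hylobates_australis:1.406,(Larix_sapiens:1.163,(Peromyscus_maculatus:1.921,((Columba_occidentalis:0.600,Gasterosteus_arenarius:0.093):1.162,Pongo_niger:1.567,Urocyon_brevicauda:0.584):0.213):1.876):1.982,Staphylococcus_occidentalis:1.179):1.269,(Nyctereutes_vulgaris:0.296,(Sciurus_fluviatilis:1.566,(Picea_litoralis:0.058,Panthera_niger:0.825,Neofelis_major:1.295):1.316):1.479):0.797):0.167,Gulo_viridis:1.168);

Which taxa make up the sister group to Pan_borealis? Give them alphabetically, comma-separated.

Candida_brevicauda, Meles_australis, Papio_australis

Pan_borealis attaches to the tree at the node subtending ((Papio_australis,(Meles_australis,Candida_brevicauda)),Pan_borealis).
The other lineage descending from that same node — the sister group — is (Papio_australis,(Meles_australis,Candida_brevicauda)); its 3 tips in alphabetical order are the answer.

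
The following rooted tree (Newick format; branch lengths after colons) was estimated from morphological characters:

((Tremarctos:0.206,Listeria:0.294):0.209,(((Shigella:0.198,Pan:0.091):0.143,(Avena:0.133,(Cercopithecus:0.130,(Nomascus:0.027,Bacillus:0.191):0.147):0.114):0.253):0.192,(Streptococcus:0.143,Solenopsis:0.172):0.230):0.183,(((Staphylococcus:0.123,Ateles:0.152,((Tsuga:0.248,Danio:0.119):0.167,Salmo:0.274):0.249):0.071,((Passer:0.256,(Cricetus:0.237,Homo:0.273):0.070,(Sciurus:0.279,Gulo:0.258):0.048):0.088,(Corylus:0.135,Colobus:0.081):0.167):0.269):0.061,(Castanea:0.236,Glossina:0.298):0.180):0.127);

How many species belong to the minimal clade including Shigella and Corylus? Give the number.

24

The MRCA of Shigella and Corylus is the root, so the clade is the entire tree.
That clade contains 24 terminal taxa: Ateles, Avena, Bacillus, Castanea, Cercopithecus, Colobus, Corylus, Cricetus, Danio, Glossina, Gulo, Homo, Listeria, Nomascus, Pan, Passer, Salmo, Sciurus, Shigella, Solenopsis, Staphylococcus, Streptococcus, Tremarctos, Tsuga.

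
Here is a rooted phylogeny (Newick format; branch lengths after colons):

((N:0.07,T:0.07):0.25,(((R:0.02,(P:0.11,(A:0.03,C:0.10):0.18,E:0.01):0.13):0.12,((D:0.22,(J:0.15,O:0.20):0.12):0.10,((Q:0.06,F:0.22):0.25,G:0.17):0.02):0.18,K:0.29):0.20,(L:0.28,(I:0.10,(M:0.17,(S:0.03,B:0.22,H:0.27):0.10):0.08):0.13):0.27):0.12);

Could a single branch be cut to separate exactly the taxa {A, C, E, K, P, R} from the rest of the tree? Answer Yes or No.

No

The MRCA of the listed taxa subtends ((R,(P,(A,C),E)),((D,(J,O)),((Q,F),G)),K).
That clade also contains D, F, G, J, O, Q, which are not in the proposed group, so the group is not monophyletic.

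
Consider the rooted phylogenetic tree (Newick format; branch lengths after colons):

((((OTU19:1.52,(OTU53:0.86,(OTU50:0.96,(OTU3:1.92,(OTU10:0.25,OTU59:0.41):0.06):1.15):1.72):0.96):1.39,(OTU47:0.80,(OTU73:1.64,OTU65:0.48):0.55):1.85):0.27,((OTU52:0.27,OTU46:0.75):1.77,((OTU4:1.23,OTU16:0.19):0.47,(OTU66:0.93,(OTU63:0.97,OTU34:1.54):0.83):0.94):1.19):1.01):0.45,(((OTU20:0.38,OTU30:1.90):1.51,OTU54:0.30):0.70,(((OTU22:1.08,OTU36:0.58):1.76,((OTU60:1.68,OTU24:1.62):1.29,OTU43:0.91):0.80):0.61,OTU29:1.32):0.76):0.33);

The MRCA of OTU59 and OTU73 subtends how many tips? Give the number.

9

The MRCA of OTU59 and OTU73 is the node subtending ((OTU19,(OTU53,(OTU50,(OTU3,(OTU10,OTU59))))),(OTU47,(OTU73,OTU65))).
That clade contains 9 terminal taxa: OTU10, OTU19, OTU3, OTU47, OTU50, OTU53, OTU59, OTU65, OTU73.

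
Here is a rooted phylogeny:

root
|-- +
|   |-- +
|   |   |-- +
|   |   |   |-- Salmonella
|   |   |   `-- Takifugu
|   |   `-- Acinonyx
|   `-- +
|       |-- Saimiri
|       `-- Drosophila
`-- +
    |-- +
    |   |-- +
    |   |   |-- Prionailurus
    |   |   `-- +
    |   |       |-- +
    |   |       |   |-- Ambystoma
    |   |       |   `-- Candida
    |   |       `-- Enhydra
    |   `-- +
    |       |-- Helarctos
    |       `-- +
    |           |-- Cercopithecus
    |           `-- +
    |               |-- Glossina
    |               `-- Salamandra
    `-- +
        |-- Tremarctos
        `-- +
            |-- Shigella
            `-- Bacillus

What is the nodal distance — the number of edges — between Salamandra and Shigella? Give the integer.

8

The MRCA of Salamandra and Shigella is the node subtending (((Prionailurus,((Ambystoma,Candida),Enhydra)),(Helarctos,(Cercopithecus,(Glossina,Salamandra)))),(Tremarctos,(Shigella,Bacillus))).
From Salamandra up to that node: 5 branches. From Shigella up to the same node: 3 branches. Total: 5 + 3 = 8.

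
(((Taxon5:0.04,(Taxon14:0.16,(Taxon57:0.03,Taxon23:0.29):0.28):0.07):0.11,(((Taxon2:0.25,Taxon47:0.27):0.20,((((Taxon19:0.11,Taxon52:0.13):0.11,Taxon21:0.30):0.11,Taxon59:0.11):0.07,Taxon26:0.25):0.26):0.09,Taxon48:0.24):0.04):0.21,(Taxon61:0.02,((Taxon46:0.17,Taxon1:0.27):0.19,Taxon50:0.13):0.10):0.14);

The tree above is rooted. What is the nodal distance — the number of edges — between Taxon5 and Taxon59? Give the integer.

7

The MRCA of Taxon5 and Taxon59 is the node subtending ((Taxon5,(Taxon14,(Taxon57,Taxon23))),(((Taxon2,Taxon47),((((Taxon19,Taxon52),Taxon21),Taxon59),Taxon26)),Taxon48)).
From Taxon5 up to that node: 2 branches. From Taxon59 up to the same node: 5 branches. Total: 2 + 5 = 7.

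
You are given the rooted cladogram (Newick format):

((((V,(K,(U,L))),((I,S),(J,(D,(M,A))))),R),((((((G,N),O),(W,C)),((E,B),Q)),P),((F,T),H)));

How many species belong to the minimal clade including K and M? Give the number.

The MRCA of K and M is the node subtending ((V,(K,(U,L))),((I,S),(J,(D,(M,A))))).
That clade contains 10 terminal taxa: A, D, I, J, K, L, M, S, U, V.

10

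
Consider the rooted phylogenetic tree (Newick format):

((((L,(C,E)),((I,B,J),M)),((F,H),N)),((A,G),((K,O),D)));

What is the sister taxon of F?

H

F attaches to the tree at the node subtending (F,H).
The other lineage descending from that same node — the sister group — is the single tip H.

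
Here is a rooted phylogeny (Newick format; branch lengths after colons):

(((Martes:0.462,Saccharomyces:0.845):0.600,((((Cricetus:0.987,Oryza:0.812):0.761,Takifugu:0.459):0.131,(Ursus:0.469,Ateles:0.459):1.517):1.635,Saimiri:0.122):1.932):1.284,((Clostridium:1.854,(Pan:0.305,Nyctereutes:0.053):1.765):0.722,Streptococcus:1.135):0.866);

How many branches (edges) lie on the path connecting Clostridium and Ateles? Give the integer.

8

The MRCA of Clostridium and Ateles is the root of the tree.
From Clostridium up to that node: 3 branches. From Ateles up to the same node: 5 branches. Total: 3 + 5 = 8.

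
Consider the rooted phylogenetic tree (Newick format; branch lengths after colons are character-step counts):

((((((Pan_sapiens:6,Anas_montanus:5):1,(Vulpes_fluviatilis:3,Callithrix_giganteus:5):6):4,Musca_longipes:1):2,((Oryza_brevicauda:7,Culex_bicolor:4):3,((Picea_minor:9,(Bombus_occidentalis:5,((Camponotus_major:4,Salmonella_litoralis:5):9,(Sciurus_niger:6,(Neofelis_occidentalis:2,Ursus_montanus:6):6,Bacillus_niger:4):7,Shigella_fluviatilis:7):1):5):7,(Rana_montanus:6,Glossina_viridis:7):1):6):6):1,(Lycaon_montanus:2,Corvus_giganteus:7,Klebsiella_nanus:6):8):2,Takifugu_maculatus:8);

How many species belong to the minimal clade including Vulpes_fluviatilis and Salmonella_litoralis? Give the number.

The MRCA of Vulpes_fluviatilis and Salmonella_litoralis is the node subtending ((((Pan_sapiens,Anas_montanus),(Vulpes_fluviatilis,Callithrix_giganteus)),Musca_longipes),((Oryza_brevicauda,Culex_bicolor),((Picea_minor,(Bombus_occidentalis,((Camponotus_major,Salmonella_litoralis),(Sciurus_niger,(Neofelis_occidentalis,Ursus_montanus),Bacillus_niger),Shigella_fluviatilis))),(Rana_montanus,Glossina_viridis)))).
That clade contains 18 terminal taxa: Anas_montanus, Bacillus_niger, Bombus_occidentalis, Callithrix_giganteus, Camponotus_major, Culex_bicolor, Glossina_viridis, Musca_longipes, Neofelis_occidentalis, Oryza_brevicauda, Pan_sapiens, Picea_minor, Rana_montanus, Salmonella_litoralis, Sciurus_niger, Shigella_fluviatilis, Ursus_montanus, Vulpes_fluviatilis.

18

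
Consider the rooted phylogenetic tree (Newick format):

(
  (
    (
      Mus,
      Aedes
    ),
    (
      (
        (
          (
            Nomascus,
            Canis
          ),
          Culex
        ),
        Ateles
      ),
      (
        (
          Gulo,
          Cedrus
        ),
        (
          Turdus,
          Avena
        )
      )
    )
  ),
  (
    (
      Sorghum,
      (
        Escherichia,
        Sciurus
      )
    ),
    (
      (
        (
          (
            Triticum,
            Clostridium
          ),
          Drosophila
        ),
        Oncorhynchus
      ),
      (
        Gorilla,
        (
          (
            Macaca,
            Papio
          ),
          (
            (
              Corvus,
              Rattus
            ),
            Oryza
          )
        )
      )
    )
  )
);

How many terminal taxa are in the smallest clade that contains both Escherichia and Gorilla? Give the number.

13

The MRCA of Escherichia and Gorilla is the node subtending ((Sorghum,(Escherichia,Sciurus)),((((Triticum,Clostridium),Drosophila),Oncorhynchus),(Gorilla,((Macaca,Papio),((Corvus,Rattus),Oryza))))).
That clade contains 13 terminal taxa: Clostridium, Corvus, Drosophila, Escherichia, Gorilla, Macaca, Oncorhynchus, Oryza, Papio, Rattus, Sciurus, Sorghum, Triticum.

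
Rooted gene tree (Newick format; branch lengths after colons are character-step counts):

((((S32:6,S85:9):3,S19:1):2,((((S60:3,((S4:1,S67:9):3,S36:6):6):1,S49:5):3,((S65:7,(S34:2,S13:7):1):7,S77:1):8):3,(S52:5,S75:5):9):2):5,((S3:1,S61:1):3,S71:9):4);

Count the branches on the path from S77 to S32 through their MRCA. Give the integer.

7

The MRCA of S77 and S32 is the node subtending (((S32,S85),S19),((((S60,((S4,S67),S36)),S49),((S65,(S34,S13)),S77)),(S52,S75))).
From S77 up to that node: 4 branches. From S32 up to the same node: 3 branches. Total: 4 + 3 = 7.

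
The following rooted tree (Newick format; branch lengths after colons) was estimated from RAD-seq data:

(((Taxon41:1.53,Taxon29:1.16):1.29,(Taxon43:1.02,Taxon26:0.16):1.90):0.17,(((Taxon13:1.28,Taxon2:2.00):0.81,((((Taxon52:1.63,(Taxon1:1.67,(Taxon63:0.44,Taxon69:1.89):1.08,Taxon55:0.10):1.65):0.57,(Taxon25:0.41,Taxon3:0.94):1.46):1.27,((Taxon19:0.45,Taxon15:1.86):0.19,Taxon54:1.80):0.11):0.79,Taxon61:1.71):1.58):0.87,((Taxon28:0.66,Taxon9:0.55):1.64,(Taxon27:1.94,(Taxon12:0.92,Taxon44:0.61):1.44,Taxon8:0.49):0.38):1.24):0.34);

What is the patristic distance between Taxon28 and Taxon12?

The path runs Taxon28 → … → MRCA → … → Taxon12; the MRCA is the node subtending ((Taxon28,Taxon9),(Taxon27,(Taxon12,Taxon44),Taxon8)).
Branch lengths along that path: 0.66 + 1.64 + 0.38 + 1.44 + 0.92 = 5.04.

5.04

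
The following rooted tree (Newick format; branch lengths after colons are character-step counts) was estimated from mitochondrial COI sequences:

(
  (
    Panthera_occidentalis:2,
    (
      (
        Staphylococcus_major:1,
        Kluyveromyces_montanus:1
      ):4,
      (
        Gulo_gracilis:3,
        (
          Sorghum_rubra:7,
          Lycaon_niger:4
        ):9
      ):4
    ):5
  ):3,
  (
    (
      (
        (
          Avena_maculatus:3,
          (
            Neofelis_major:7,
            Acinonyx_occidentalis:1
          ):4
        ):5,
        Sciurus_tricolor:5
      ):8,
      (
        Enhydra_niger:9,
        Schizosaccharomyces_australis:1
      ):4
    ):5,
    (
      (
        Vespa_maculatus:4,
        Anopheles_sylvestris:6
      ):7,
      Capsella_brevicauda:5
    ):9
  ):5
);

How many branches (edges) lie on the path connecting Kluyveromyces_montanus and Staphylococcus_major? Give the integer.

The MRCA of Kluyveromyces_montanus and Staphylococcus_major is the node subtending (Staphylococcus_major,Kluyveromyces_montanus).
From Kluyveromyces_montanus up to that node: 1 branch. From Staphylococcus_major up to the same node: 1 branch. Total: 1 + 1 = 2.

2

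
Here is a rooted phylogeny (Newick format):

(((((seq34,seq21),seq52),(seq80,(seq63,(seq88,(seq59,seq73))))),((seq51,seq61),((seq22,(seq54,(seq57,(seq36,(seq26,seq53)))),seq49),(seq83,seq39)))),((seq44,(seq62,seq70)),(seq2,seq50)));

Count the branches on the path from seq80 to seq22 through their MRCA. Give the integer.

The MRCA of seq80 and seq22 is the node subtending ((((seq34,seq21),seq52),(seq80,(seq63,(seq88,(seq59,seq73))))),((seq51,seq61),((seq22,(seq54,(seq57,(seq36,(seq26,seq53)))),seq49),(seq83,seq39)))).
From seq80 up to that node: 3 branches. From seq22 up to the same node: 4 branches. Total: 3 + 4 = 7.

7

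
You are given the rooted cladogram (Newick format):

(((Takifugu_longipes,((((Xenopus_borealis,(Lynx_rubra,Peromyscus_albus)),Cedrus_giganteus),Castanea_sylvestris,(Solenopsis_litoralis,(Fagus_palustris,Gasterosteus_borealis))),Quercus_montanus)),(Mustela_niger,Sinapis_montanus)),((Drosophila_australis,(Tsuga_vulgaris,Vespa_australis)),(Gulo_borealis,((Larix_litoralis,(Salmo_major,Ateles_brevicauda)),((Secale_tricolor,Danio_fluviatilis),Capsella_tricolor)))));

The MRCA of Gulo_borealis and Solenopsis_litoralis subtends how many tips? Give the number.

22

The MRCA of Gulo_borealis and Solenopsis_litoralis is the root, so the clade is the entire tree.
That clade contains 22 terminal taxa: Ateles_brevicauda, Capsella_tricolor, Castanea_sylvestris, Cedrus_giganteus, Danio_fluviatilis, Drosophila_australis, Fagus_palustris, Gasterosteus_borealis, Gulo_borealis, Larix_litoralis, Lynx_rubra, Mustela_niger, Peromyscus_albus, Quercus_montanus, Salmo_major, Secale_tricolor, Sinapis_montanus, Solenopsis_litoralis, Takifugu_longipes, Tsuga_vulgaris, Vespa_australis, Xenopus_borealis.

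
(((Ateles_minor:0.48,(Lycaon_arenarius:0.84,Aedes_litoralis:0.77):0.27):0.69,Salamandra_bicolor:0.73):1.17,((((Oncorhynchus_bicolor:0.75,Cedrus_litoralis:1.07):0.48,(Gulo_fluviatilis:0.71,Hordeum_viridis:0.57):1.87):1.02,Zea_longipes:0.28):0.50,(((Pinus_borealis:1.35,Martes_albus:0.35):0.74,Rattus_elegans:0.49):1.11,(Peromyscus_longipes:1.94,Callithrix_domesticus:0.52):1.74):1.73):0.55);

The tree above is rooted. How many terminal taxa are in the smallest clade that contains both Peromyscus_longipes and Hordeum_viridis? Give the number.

10

The MRCA of Peromyscus_longipes and Hordeum_viridis is the node subtending ((((Oncorhynchus_bicolor,Cedrus_litoralis),(Gulo_fluviatilis,Hordeum_viridis)),Zea_longipes),(((Pinus_borealis,Martes_albus),Rattus_elegans),(Peromyscus_longipes,Callithrix_domesticus))).
That clade contains 10 terminal taxa: Callithrix_domesticus, Cedrus_litoralis, Gulo_fluviatilis, Hordeum_viridis, Martes_albus, Oncorhynchus_bicolor, Peromyscus_longipes, Pinus_borealis, Rattus_elegans, Zea_longipes.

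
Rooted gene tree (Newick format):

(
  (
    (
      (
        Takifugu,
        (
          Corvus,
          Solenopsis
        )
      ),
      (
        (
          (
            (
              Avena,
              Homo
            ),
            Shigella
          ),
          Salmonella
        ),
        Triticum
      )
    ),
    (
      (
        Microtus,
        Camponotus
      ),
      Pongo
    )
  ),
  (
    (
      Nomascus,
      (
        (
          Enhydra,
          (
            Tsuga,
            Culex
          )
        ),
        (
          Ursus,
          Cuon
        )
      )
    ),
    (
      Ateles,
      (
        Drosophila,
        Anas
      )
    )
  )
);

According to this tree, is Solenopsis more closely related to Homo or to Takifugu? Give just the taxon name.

The MRCA of Solenopsis and Takifugu subtends (Takifugu,(Corvus,Solenopsis)) (3 taxa).
The MRCA of Solenopsis and Homo subtends ((Takifugu,(Corvus,Solenopsis)),((((Avena,Homo),Shigella),Salmonella),Triticum)) (8 taxa).
The first is nested inside the second, so Solenopsis shares a more recent common ancestor with Takifugu.

Takifugu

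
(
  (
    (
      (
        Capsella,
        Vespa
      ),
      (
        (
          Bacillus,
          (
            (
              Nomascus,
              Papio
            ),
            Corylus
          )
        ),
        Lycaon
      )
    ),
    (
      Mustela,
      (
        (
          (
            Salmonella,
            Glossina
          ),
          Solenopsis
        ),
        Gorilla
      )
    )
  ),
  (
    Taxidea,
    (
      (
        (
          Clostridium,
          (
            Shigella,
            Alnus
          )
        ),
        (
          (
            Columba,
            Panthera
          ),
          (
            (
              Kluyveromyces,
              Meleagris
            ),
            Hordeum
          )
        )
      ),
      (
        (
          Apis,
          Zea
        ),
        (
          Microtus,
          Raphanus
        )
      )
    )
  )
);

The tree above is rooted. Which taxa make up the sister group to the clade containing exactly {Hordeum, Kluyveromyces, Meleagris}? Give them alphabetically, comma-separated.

Columba, Panthera

The clade containing exactly {Hordeum, Kluyveromyces, Meleagris} attaches to the tree at the node subtending ((Columba,Panthera),((Kluyveromyces,Meleagris),Hordeum)).
The other lineage descending from that same node — the sister group — is (Columba,Panthera); its 2 tips in alphabetical order are the answer.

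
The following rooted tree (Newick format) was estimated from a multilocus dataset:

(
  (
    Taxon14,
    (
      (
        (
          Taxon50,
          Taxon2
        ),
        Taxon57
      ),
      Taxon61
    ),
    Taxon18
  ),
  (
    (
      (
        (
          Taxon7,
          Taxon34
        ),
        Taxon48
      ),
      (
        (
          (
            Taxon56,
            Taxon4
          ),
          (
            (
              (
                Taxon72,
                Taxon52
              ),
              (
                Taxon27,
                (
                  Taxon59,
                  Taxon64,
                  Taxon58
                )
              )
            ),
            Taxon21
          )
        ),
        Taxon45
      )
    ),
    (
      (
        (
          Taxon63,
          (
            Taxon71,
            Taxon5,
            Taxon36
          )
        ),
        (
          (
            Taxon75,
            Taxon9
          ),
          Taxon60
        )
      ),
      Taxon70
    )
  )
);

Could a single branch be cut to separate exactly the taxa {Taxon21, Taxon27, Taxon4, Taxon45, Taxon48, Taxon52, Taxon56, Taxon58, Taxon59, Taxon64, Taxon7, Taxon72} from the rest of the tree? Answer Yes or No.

The MRCA of the listed taxa subtends (((Taxon7,Taxon34),Taxon48),(((Taxon56,Taxon4),(((Taxon72,Taxon52),(Taxon27,(Taxon59,Taxon64,Taxon58))),Taxon21)),Taxon45)).
That clade also contains Taxon34, which is not in the proposed group, so the group is not monophyletic.

No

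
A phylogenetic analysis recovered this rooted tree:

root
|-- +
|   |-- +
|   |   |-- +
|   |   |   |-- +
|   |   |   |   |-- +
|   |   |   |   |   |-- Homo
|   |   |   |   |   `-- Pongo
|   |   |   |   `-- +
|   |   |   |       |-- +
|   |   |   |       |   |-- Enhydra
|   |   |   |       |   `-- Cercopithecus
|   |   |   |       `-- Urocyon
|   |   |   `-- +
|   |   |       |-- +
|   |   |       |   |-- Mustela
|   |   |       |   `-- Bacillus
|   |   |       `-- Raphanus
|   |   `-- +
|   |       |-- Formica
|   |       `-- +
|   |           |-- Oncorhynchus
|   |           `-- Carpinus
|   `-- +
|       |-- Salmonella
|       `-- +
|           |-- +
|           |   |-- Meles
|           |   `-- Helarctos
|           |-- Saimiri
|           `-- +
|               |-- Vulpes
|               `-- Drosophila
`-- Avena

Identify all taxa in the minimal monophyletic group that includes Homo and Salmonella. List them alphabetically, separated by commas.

Bacillus, Carpinus, Cercopithecus, Drosophila, Enhydra, Formica, Helarctos, Homo, Meles, Mustela, Oncorhynchus, Pongo, Raphanus, Saimiri, Salmonella, Urocyon, Vulpes

Tracing Homo: it sits inside (Homo,Pongo).
Tracing Salmonella: it sits inside (Salmonella,((Meles,Helarctos),Saimiri,(Vulpes,Drosophila))).
The smallest clade enclosing both is (((((Homo,Pongo),((Enhydra,Cercopithecus),Urocyon)),((Mustela,Bacillus),Raphanus)),(Formica,(Oncorhynchus,Carpinus))),(Salmonella,((Meles,Helarctos),Saimiri,(Vulpes,Drosophila)))); the answer is its 17 terminal taxa in alphabetical order.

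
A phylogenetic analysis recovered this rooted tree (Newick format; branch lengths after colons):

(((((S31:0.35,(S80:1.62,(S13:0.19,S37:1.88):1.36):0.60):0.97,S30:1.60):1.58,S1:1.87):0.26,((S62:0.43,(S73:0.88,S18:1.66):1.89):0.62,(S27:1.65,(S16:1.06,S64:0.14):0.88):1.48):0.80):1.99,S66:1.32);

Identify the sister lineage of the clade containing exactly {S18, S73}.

The clade containing exactly {S18, S73} attaches to the tree at the node subtending (S62,(S73,S18)).
The other lineage descending from that same node — the sister group — is the single tip S62.

S62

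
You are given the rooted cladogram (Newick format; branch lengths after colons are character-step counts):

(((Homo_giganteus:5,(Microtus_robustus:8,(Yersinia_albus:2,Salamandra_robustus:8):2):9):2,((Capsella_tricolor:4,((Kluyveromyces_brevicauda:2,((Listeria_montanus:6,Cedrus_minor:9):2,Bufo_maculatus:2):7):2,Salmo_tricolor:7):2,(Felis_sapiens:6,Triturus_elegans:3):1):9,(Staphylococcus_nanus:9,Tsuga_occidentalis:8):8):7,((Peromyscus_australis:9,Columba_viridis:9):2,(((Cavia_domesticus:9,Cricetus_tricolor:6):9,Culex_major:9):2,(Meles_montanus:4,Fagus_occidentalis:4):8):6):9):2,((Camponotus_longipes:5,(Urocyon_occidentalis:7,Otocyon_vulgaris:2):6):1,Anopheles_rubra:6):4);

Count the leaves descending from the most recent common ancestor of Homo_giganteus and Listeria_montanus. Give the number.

The MRCA of Homo_giganteus and Listeria_montanus is the node subtending ((Homo_giganteus,(Microtus_robustus,(Yersinia_albus,Salamandra_robustus))),((Capsella_tricolor,((Kluyveromyces_brevicauda,((Listeria_montanus,Cedrus_minor),Bufo_maculatus)),Salmo_tricolor),(Felis_sapiens,Triturus_elegans)),(Staphylococcus_nanus,Tsuga_occidentalis)),((Peromyscus_australis,Columba_viridis),(((Cavia_domesticus,Cricetus_tricolor),Culex_major),(Meles_montanus,Fagus_occidentalis)))).
That clade contains 21 terminal taxa: Bufo_maculatus, Capsella_tricolor, Cavia_domesticus, Cedrus_minor, Columba_viridis, Cricetus_tricolor, Culex_major, Fagus_occidentalis, Felis_sapiens, Homo_giganteus, Kluyveromyces_brevicauda, Listeria_montanus, Meles_montanus, Microtus_robustus, Peromyscus_australis, Salamandra_robustus, Salmo_tricolor, Staphylococcus_nanus, Triturus_elegans, Tsuga_occidentalis, Yersinia_albus.

21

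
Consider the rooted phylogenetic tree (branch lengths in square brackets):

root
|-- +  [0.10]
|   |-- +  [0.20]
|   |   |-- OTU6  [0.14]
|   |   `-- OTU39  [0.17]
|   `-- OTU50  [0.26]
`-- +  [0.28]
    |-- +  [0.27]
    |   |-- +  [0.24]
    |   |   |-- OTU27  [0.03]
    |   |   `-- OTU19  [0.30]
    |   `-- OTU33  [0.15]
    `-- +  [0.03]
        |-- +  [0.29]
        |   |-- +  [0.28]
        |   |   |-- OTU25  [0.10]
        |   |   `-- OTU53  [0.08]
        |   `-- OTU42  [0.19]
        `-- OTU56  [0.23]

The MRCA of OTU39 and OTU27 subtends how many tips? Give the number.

10

The MRCA of OTU39 and OTU27 is the root, so the clade is the entire tree.
That clade contains 10 terminal taxa: OTU19, OTU25, OTU27, OTU33, OTU39, OTU42, OTU50, OTU53, OTU56, OTU6.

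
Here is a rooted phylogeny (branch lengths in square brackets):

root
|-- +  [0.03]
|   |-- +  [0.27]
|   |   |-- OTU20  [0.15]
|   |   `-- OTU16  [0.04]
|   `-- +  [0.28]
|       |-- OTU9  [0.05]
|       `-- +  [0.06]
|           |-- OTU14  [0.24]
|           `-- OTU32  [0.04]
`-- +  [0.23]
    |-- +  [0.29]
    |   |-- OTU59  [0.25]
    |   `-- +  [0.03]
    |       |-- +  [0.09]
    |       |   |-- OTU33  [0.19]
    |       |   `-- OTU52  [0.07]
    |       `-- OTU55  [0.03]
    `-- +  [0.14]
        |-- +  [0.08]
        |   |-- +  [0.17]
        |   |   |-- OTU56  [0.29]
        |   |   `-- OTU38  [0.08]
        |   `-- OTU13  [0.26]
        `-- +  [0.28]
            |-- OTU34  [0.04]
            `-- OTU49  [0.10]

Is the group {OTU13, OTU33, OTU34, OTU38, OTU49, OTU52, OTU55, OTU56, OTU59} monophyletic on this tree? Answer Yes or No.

The most recent common ancestor of these taxa subtends ((OTU59,((OTU33,OTU52),OTU55)),(((OTU56,OTU38),OTU13),(OTU34,OTU49))).
That clade has exactly 9 tips — every listed taxon and nothing else — so the group is monophyletic.

Yes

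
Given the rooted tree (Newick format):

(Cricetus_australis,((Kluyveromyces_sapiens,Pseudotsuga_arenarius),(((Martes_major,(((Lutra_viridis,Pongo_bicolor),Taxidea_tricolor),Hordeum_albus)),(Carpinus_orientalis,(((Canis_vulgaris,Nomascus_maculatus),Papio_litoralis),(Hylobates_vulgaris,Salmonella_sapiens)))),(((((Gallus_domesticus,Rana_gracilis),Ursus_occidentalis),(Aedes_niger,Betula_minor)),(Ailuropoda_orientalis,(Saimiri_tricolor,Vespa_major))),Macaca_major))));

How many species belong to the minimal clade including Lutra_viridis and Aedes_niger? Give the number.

The MRCA of Lutra_viridis and Aedes_niger is the node subtending (((Martes_major,(((Lutra_viridis,Pongo_bicolor),Taxidea_tricolor),Hordeum_albus)),(Carpinus_orientalis,(((Canis_vulgaris,Nomascus_maculatus),Papio_litoralis),(Hylobates_vulgaris,Salmonella_sapiens)))),(((((Gallus_domesticus,Rana_gracilis),Ursus_occidentalis),(Aedes_niger,Betula_minor)),(Ailuropoda_orientalis,(Saimiri_tricolor,Vespa_major))),Macaca_major)).
That clade contains 20 terminal taxa: Aedes_niger, Ailuropoda_orientalis, Betula_minor, Canis_vulgaris, Carpinus_orientalis, Gallus_domesticus, Hordeum_albus, Hylobates_vulgaris, Lutra_viridis, Macaca_major, Martes_major, Nomascus_maculatus, Papio_litoralis, Pongo_bicolor, Rana_gracilis, Saimiri_tricolor, Salmonella_sapiens, Taxidea_tricolor, Ursus_occidentalis, Vespa_major.

20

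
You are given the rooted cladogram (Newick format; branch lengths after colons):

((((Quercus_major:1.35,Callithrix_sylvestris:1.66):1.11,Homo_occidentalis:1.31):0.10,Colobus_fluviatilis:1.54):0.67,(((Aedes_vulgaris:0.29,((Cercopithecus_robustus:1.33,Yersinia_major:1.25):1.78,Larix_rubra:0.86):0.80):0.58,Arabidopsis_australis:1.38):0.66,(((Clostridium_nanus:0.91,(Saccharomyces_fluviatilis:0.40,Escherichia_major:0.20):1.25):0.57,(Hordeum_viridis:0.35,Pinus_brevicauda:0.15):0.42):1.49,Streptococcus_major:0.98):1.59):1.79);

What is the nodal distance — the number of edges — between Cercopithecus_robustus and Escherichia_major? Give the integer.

10

The MRCA of Cercopithecus_robustus and Escherichia_major is the node subtending (((Aedes_vulgaris,((Cercopithecus_robustus,Yersinia_major),Larix_rubra)),Arabidopsis_australis),(((Clostridium_nanus,(Saccharomyces_fluviatilis,Escherichia_major)),(Hordeum_viridis,Pinus_brevicauda)),Streptococcus_major)).
From Cercopithecus_robustus up to that node: 5 branches. From Escherichia_major up to the same node: 5 branches. Total: 5 + 5 = 10.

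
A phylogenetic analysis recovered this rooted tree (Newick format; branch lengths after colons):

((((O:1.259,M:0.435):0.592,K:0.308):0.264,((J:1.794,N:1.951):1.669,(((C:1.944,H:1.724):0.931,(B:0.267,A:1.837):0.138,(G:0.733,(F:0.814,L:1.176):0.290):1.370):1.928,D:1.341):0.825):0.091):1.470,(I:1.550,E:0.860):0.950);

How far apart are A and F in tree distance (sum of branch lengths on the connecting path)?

The path runs A → … → MRCA → … → F; the MRCA is the node subtending ((C,H),(B,A),(G,(F,L))).
Branch lengths along that path: 1.837 + 0.138 + 1.370 + 0.290 + 0.814 = 4.449.

4.449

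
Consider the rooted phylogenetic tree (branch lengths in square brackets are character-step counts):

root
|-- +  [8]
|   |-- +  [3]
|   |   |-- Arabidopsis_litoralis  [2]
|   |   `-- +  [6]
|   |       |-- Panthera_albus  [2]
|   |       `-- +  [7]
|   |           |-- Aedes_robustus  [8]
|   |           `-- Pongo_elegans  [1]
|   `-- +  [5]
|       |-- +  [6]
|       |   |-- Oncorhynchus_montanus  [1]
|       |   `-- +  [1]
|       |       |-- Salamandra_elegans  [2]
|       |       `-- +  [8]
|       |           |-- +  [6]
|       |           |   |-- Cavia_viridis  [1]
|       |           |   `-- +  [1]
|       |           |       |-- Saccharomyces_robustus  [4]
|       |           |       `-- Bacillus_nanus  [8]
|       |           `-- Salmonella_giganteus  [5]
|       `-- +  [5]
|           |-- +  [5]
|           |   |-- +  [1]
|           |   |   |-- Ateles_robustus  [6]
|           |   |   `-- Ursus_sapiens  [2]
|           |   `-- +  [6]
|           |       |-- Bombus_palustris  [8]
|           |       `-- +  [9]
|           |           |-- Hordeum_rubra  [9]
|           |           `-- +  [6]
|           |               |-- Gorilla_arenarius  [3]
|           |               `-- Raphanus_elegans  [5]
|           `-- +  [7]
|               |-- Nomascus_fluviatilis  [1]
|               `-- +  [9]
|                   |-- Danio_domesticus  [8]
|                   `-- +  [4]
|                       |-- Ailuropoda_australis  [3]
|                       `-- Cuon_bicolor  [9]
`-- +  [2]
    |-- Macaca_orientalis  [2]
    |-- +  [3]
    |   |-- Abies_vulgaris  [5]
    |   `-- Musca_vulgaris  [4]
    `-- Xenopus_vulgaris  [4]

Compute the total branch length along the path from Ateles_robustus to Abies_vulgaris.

40

The path runs Ateles_robustus → … → MRCA → … → Abies_vulgaris; the MRCA is the root of the tree.
Branch lengths along that path: 6 + 1 + 5 + 5 + 5 + 8 + 2 + 3 + 5 = 40.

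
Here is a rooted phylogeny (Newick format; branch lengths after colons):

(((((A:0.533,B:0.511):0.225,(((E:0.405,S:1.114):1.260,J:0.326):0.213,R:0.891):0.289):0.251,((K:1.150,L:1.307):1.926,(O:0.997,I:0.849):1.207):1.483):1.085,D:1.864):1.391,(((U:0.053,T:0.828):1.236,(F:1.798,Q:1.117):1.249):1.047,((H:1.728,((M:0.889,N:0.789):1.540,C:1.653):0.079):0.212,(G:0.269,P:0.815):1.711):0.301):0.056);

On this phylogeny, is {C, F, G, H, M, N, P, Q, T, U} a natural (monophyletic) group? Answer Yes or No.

Yes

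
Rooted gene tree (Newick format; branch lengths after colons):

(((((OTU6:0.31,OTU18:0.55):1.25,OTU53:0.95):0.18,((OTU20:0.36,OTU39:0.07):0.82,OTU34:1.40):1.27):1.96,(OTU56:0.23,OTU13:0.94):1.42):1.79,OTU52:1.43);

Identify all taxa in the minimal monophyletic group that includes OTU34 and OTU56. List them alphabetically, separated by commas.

Tracing OTU34: it sits inside ((OTU20,OTU39),OTU34).
Tracing OTU56: it sits inside (OTU56,OTU13).
The smallest clade enclosing both is ((((OTU6,OTU18),OTU53),((OTU20,OTU39),OTU34)),(OTU56,OTU13)); the answer is its 8 terminal taxa in alphabetical order.

OTU13, OTU18, OTU20, OTU34, OTU39, OTU53, OTU56, OTU6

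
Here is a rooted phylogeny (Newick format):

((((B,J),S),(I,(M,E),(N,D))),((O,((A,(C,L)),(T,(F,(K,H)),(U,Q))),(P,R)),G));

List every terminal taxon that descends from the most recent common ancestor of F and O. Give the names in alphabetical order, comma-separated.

A, C, F, H, K, L, O, P, Q, R, T, U

Tracing F: it sits inside (F,(K,H)).
Tracing O: it sits inside (O,((A,(C,L)),(T,(F,(K,H)),(U,Q))),(P,R)).
The smallest clade enclosing both is (O,((A,(C,L)),(T,(F,(K,H)),(U,Q))),(P,R)); the answer is its 12 terminal taxa in alphabetical order.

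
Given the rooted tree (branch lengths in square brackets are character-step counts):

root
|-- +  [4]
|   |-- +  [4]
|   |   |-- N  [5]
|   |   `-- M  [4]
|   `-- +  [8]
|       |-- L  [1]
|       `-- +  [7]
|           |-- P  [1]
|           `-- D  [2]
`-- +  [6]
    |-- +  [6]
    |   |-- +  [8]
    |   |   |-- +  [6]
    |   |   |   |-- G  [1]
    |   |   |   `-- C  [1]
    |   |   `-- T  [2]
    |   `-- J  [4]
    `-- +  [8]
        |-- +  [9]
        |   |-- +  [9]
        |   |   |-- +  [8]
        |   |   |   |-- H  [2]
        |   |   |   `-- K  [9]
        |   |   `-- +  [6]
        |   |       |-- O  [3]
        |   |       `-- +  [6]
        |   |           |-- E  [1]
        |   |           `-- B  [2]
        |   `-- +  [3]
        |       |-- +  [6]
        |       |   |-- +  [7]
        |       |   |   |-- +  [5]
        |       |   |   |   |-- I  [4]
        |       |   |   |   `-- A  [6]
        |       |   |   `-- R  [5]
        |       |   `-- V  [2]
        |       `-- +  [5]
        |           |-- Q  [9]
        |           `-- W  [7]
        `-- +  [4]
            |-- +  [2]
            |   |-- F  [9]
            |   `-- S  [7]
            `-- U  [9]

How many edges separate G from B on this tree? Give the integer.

The MRCA of G and B is the node subtending ((((G,C),T),J),((((H,K),(O,(E,B))),((((I,A),R),V),(Q,W))),((F,S),U))).
From G up to that node: 4 branches. From B up to the same node: 6 branches. Total: 4 + 6 = 10.

10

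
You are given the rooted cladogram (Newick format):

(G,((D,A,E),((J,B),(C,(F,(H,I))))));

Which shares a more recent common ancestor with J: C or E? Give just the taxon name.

C

The MRCA of J and C subtends ((J,B),(C,(F,(H,I)))) (6 taxa).
The MRCA of J and E subtends ((D,A,E),((J,B),(C,(F,(H,I))))) (9 taxa).
The first is nested inside the second, so J shares a more recent common ancestor with C.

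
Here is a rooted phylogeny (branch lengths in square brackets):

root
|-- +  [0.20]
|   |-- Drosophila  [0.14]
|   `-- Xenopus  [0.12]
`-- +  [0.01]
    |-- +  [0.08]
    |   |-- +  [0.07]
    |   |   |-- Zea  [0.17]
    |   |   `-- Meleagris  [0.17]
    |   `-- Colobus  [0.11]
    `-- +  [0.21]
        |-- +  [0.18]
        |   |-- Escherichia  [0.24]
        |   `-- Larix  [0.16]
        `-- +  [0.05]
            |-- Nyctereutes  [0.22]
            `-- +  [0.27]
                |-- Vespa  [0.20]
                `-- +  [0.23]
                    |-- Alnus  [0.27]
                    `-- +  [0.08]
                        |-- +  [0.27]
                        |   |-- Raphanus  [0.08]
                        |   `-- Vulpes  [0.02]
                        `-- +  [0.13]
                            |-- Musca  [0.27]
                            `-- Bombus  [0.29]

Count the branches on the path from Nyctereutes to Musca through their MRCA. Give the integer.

6

The MRCA of Nyctereutes and Musca is the node subtending (Nyctereutes,(Vespa,(Alnus,((Raphanus,Vulpes),(Musca,Bombus))))).
From Nyctereutes up to that node: 1 branch. From Musca up to the same node: 5 branches. Total: 1 + 5 = 6.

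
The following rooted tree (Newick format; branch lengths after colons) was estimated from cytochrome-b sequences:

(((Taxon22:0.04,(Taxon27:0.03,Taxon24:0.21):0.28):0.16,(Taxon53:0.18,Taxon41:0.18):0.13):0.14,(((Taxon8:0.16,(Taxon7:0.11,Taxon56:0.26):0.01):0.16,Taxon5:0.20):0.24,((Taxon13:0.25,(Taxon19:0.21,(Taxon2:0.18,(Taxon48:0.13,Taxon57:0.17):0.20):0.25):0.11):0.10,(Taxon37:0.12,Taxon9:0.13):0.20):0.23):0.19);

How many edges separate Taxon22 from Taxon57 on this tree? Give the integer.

10

The MRCA of Taxon22 and Taxon57 is the root of the tree.
From Taxon22 up to that node: 3 branches. From Taxon57 up to the same node: 7 branches. Total: 3 + 7 = 10.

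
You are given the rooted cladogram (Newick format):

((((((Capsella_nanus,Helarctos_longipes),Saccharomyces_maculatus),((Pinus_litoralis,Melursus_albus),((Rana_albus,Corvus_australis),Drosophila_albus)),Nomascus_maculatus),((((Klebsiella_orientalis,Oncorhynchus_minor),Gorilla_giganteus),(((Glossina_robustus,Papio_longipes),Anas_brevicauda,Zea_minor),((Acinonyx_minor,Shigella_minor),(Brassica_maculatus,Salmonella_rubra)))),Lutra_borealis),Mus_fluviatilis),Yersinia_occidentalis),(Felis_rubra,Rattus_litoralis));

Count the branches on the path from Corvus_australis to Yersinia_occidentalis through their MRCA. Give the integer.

The MRCA of Corvus_australis and Yersinia_occidentalis is the node subtending (((((Capsella_nanus,Helarctos_longipes),Saccharomyces_maculatus),((Pinus_litoralis,Melursus_albus),((Rana_albus,Corvus_australis),Drosophila_albus)),Nomascus_maculatus),((((Klebsiella_orientalis,Oncorhynchus_minor),Gorilla_giganteus),(((Glossina_robustus,Papio_longipes),Anas_brevicauda,Zea_minor),((Acinonyx_minor,Shigella_minor),(Brassica_maculatus,Salmonella_rubra)))),Lutra_borealis),Mus_fluviatilis),Yersinia_occidentalis).
From Corvus_australis up to that node: 6 branches. From Yersinia_occidentalis up to the same node: 1 branch. Total: 6 + 1 = 7.

7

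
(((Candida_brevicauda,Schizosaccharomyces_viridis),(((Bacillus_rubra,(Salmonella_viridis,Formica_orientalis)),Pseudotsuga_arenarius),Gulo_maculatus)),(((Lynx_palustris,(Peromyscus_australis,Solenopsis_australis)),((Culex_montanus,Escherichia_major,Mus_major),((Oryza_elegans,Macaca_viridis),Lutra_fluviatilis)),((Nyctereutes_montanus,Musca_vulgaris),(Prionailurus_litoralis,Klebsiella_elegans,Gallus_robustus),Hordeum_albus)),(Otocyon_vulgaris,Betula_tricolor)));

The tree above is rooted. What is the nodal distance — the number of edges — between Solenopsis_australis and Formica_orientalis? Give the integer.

11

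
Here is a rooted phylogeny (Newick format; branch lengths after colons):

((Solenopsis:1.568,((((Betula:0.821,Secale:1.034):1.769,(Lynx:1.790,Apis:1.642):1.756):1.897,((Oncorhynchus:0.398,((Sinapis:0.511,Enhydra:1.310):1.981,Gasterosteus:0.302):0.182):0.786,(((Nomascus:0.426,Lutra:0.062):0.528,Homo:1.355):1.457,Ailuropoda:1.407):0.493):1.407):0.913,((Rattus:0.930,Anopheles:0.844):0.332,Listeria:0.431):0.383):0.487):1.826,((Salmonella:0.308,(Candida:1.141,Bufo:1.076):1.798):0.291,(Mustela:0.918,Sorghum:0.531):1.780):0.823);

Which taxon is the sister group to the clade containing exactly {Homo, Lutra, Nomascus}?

The clade containing exactly {Homo, Lutra, Nomascus} attaches to the tree at the node subtending (((Nomascus,Lutra),Homo),Ailuropoda).
The other lineage descending from that same node — the sister group — is the single tip Ailuropoda.

Ailuropoda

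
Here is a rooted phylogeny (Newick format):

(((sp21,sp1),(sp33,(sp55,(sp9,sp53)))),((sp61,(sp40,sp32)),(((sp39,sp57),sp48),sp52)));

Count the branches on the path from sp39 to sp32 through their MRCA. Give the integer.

7

The MRCA of sp39 and sp32 is the node subtending ((sp61,(sp40,sp32)),(((sp39,sp57),sp48),sp52)).
From sp39 up to that node: 4 branches. From sp32 up to the same node: 3 branches. Total: 4 + 3 = 7.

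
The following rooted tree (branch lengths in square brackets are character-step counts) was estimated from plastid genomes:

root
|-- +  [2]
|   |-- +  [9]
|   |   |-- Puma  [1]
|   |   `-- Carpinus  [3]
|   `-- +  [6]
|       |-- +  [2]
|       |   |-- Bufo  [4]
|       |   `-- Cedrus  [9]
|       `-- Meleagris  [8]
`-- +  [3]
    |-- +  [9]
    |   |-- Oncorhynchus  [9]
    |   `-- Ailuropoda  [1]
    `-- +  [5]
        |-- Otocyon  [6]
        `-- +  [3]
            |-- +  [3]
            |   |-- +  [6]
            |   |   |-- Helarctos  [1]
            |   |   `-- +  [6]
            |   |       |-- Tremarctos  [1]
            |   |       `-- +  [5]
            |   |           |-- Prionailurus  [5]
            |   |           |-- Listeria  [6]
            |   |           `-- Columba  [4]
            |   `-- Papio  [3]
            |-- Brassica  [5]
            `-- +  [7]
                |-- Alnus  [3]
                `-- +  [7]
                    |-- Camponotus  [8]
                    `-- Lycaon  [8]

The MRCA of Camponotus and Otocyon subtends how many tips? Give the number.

The MRCA of Camponotus and Otocyon is the node subtending (Otocyon,(((Helarctos,(Tremarctos,(Prionailurus,Listeria,Columba))),Papio),Brassica,(Alnus,(Camponotus,Lycaon)))).
That clade contains 11 terminal taxa: Alnus, Brassica, Camponotus, Columba, Helarctos, Listeria, Lycaon, Otocyon, Papio, Prionailurus, Tremarctos.

11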